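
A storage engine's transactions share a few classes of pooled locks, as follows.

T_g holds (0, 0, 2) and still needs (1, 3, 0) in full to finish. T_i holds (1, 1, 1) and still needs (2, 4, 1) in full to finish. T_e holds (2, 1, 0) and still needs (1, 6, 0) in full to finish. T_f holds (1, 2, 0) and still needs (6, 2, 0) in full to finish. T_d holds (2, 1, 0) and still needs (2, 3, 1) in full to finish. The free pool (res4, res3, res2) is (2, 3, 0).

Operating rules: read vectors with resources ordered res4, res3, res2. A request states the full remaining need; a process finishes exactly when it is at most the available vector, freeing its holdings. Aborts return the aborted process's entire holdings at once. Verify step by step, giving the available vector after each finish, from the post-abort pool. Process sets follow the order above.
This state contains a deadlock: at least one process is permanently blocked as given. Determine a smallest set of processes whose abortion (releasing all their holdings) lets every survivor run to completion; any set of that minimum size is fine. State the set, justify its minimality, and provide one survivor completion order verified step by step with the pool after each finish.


Minimum abort set: T_f.
Key observation: no ordering could ever have run T_e before the abort of T_f; with (1, 2, 0) back in the pool it fits at step 4.
Why nothing smaller works: aborting no one leaves the state deadlocked as given.
The survivors complete as T_g, T_d, T_i, T_e. Verifying each step (starting from the post-abort pool):
  pool = (3, 5, 0)
  T_g needs (1, 3, 0) <= (3, 5, 0) -> finishes; pool += (0, 0, 2) = (3, 5, 2)
  T_d needs (2, 3, 1) <= (3, 5, 2) -> finishes; pool += (2, 1, 0) = (5, 6, 2)
  T_i needs (2, 4, 1) <= (5, 6, 2) -> finishes; pool += (1, 1, 1) = (6, 7, 3)
  T_e needs (1, 6, 0) <= (6, 7, 3) -> finishes; pool += (2, 1, 0) = (8, 8, 3)


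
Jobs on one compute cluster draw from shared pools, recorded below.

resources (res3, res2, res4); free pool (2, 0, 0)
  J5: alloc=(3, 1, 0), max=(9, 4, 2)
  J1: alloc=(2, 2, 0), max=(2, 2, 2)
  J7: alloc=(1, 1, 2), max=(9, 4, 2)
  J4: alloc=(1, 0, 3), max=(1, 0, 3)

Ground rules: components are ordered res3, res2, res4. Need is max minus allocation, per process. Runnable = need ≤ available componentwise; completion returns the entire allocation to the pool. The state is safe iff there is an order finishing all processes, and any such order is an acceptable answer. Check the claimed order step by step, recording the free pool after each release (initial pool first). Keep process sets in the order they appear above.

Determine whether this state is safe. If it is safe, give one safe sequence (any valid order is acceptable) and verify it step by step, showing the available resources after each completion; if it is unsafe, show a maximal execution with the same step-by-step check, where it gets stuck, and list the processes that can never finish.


UNSAFE — no complete ordering exists.
Key observation: the pool after J4, J1 is (5, 2, 3); every surviving request exceeds it in res3, so progress ends there.
A maximal execution: J4, J1 — then nothing else fits. Check, step by step:
  pool = (2, 0, 0)
  J4 needs (0, 0, 0) <= (2, 0, 0) -> finishes; pool += (1, 0, 3) = (3, 0, 3)
  J1 needs (0, 0, 2) <= (3, 0, 3) -> finishes; pool += (2, 2, 0) = (5, 2, 3)
  J5 cannot run: need (6, 3, 2) vs free (5, 2, 3) (insufficient res3 and res2)
  J7 cannot run: need (8, 3, 0) vs free (5, 2, 3) (insufficient res3 and res2)
Processes that can never finish: J5 and J7.


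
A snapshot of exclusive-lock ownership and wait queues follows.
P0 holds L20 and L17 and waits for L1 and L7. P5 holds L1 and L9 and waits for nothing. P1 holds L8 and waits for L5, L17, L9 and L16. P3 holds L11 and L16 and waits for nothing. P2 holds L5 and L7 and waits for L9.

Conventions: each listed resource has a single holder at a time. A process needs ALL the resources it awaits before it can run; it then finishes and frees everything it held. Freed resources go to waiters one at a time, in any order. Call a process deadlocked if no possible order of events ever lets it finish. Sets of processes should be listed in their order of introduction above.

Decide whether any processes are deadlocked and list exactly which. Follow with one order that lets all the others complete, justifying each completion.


The deadlocked set is empty.
Key observation: the wait relation is loop-free; peeling off processes with no waits unwinds the whole state.
The rest can finish in the order P5, P3, P2, P0, P1.
Step-by-step check:
  run P5 (it waits on nothing); releases L1 and L9
  run P3 (it waits on nothing); releases L11 and L16
  run P2 (all its waits — L9 — are resolved); releases L5 and L7
  run P0 (all its waits — L1 and L7 — are resolved); releases L20 and L17
  run P1 (all its waits — L5, L17, L9 and L16 — are resolved); releases L8


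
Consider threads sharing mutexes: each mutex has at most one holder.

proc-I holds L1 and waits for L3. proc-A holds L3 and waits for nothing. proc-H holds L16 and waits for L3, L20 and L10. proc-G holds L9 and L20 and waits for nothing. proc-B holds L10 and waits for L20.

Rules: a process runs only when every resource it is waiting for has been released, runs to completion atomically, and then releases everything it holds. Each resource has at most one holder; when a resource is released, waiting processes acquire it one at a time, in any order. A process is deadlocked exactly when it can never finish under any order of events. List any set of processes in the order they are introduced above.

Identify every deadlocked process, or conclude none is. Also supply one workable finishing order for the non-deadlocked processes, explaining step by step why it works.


The deadlocked set is empty.
Key observation: although several processes wait, no cycle exists — each chain bottoms out at a free runner.
One completion order for the rest: proc-G, proc-A, proc-I, proc-B, proc-H.
Verifying each step:
  proc-G: no waits; runs immediately, freeing L9 and L20
  proc-A: no waits; runs immediately, freeing L3
  proc-I waits on L3 — all released -> runs and releases L1
  proc-B waits on L20 — all released -> runs and releases L10
  proc-H waits on L3, L20 and L10 — all released -> runs and releases L16


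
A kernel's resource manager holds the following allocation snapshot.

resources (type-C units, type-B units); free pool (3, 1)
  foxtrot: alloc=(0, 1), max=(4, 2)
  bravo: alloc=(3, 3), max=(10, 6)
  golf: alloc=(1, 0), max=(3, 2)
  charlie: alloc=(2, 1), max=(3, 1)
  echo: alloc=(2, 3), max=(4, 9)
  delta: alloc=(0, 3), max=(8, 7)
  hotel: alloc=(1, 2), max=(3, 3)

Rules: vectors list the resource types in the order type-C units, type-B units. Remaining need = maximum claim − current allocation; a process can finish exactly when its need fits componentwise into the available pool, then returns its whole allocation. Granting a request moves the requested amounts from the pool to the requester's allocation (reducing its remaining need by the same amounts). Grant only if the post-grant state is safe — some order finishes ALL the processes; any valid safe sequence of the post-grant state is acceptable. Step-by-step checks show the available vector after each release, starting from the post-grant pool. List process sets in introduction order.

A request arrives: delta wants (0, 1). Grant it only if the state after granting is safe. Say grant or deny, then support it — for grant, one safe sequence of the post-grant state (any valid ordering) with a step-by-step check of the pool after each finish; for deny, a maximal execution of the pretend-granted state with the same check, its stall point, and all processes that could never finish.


GRANT: granting preserves safety; a valid post-grant sequence is charlie, foxtrot, golf, hotel, bravo, delta, echo.
Key observation: after the grant the pool drops to (3, 0), which still lets charlie finish first and unwind the rest.
Verifying the post-grant state step by step:
  pool = (3, 0)
  charlie needs (1, 0) <= (3, 0) -> finishes; pool += (2, 1) = (5, 1)
  foxtrot needs (4, 1) <= (5, 1) -> finishes; pool += (0, 1) = (5, 2)
  golf needs (2, 2) <= (5, 2) -> finishes; pool += (1, 0) = (6, 2)
  hotel needs (2, 1) <= (6, 2) -> finishes; pool += (1, 2) = (7, 4)
  bravo needs (7, 3) <= (7, 4) -> finishes; pool += (3, 3) = (10, 7)
  delta needs (8, 3) <= (10, 7) -> finishes; pool += (0, 4) = (10, 11)
  echo needs (2, 6) <= (10, 11) -> finishes; pool += (2, 3) = (12, 14)


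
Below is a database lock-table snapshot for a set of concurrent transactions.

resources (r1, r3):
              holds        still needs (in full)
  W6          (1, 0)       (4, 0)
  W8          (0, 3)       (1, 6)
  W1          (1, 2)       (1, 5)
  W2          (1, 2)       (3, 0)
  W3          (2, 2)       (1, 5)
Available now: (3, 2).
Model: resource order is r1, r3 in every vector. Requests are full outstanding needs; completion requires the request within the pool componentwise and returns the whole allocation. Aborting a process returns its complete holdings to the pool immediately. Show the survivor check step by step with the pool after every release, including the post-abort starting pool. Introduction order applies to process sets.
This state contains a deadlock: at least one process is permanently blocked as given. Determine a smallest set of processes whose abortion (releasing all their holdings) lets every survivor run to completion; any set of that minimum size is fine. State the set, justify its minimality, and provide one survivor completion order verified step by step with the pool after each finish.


The answer: abort W3.
Key observation: no ordering could ever have run W1 before the abort of W3; with (2, 2) back in the pool it fits at step 3.
Minimality: the empty abort set fails — the state is deadlocked as it stands.
The survivors complete as W2, W6, W1, W8. Verifying each step (starting from the post-abort pool):
  pool = (5, 4)
  W2: need (3, 0) fits (5, 4); releases (1, 2), pool now (6, 6)
  W6: need (4, 0) fits (6, 6); releases (1, 0), pool now (7, 6)
  W1: need (1, 5) fits (7, 6); releases (1, 2), pool now (8, 8)
  W8: need (1, 6) fits (8, 8); releases (0, 3), pool now (8, 11)


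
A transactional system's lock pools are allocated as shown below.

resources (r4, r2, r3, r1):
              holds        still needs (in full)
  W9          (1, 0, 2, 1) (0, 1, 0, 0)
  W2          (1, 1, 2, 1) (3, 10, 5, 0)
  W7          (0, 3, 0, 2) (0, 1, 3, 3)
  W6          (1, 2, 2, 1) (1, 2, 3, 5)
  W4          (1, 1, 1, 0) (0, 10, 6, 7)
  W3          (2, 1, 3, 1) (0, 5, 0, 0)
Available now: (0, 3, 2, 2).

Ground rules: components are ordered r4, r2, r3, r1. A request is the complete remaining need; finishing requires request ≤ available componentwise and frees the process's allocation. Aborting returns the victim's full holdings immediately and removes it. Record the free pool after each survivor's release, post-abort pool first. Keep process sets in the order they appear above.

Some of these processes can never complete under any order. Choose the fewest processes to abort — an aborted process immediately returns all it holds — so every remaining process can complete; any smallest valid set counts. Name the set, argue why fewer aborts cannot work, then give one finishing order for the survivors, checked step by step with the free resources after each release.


Abort W2.
Key observation: W4 was stuck for good until W2 gave back (1, 1, 2, 1); in the order shown it finishes at step 5.
Why nothing smaller works: aborting no one leaves the state deadlocked as given.
One survivor order: W9, W7, W3, W6, W4. Walking it through (post-abort pool first):
  pool = (1, 4, 4, 3)
  W9: need (0, 1, 0, 0) fits (1, 4, 4, 3); releases (1, 0, 2, 1), pool now (2, 4, 6, 4)
  W7: need (0, 1, 3, 3) fits (2, 4, 6, 4); releases (0, 3, 0, 2), pool now (2, 7, 6, 6)
  W3: need (0, 5, 0, 0) fits (2, 7, 6, 6); releases (2, 1, 3, 1), pool now (4, 8, 9, 7)
  W6: need (1, 2, 3, 5) fits (4, 8, 9, 7); releases (1, 2, 2, 1), pool now (5, 10, 11, 8)
  W4: need (0, 10, 6, 7) fits (5, 10, 11, 8); releases (1, 1, 1, 0), pool now (6, 11, 12, 8)


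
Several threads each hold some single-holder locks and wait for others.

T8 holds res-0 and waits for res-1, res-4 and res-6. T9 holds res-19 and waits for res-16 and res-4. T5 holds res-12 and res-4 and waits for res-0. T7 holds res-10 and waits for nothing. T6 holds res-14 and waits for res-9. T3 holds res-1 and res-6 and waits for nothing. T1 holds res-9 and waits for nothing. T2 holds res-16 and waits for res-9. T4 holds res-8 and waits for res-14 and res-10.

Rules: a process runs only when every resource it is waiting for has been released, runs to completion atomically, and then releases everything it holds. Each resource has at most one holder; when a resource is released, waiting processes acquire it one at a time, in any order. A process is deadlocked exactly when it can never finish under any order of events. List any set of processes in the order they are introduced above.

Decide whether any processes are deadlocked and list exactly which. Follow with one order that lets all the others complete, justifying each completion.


Deadlocked set: T8, T9 and T5.
Key observation: T8 -> T5 -> T8 is a circular wait — nothing in it can go first; T9 waits into the deadlock from upstream.
The rest can finish in the order T1, T3, T6, T7, T2, T4.
Walking it through:
  T1 waits on nothing -> runs at once and releases res-9
  T3 waits on nothing -> runs at once and releases res-1 and res-6
  run T6 (all its waits — res-9 — are resolved); releases res-14
  T7 waits on nothing -> runs at once and releases res-10
  run T2 (all its waits — res-9 — are resolved); releases res-16
  run T4 (all its waits — res-14 and res-10 — are resolved); releases res-8


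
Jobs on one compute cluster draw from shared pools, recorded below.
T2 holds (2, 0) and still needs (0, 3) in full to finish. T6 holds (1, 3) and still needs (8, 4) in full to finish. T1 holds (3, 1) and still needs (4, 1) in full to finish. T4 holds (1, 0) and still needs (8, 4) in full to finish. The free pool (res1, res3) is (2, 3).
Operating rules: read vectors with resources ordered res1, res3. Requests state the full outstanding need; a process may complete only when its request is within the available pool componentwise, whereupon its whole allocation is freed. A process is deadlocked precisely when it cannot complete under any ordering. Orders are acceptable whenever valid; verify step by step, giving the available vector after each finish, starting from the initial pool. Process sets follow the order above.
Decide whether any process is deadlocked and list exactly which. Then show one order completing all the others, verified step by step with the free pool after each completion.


Deadlocked set: T6 and T4.
Key observation: T2, T1 can finish, but then (7, 4) is all there is, and the blocked group's res1 demands exceed it.
One completion order for the rest: T2, T1. Check, step by step:
  pool = (2, 3)
  T2: need (0, 3) fits (2, 3); releases (2, 0), pool now (4, 3)
  T1: need (4, 1) fits (4, 3); releases (3, 1), pool now (7, 4)
None of the blocked processes ever fits:
  T6 cannot run: need (8, 4) vs free (7, 4) (insufficient res1)
  T4 cannot run: need (8, 4) vs free (7, 4) (insufficient res1)


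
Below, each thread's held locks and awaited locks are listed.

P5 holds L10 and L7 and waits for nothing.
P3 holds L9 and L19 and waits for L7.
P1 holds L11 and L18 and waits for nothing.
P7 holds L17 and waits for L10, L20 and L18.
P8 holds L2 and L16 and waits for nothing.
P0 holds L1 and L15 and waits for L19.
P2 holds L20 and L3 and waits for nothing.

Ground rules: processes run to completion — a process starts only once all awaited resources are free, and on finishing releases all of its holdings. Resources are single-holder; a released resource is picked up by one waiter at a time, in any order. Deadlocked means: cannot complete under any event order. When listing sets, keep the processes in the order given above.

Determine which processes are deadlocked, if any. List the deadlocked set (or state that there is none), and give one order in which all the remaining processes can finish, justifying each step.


No process is deadlocked.
Key observation: the wait relation is loop-free; peeling off processes with no waits unwinds the whole state.
A valid finishing order for the others: P5, P2, P1, P3, P8, P0, P7.
Verifying each step:
  P5 waits on nothing -> runs at once and releases L10 and L7
  P2 waits on nothing -> runs at once and releases L20 and L3
  P1 waits on nothing -> runs at once and releases L11 and L18
  P3: everything it awaited (L7) is free; runs, freeing L9 and L19
  P8 waits on nothing -> runs at once and releases L2 and L16
  P0: everything it awaited (L19) is free; runs, freeing L1 and L15
  P7: everything it awaited (L10, L20 and L18) is free; runs, freeing L17


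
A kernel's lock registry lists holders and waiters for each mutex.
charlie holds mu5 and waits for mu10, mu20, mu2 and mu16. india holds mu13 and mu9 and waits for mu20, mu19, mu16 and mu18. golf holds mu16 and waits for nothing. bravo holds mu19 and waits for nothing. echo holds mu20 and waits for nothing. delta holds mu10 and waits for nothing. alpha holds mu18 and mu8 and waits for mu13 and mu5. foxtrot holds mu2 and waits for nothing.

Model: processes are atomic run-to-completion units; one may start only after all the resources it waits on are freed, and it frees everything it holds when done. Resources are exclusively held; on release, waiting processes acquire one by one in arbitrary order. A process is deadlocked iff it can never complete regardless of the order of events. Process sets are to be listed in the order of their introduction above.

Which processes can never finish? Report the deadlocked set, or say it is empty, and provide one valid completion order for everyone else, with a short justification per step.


The deadlocked set is india and alpha.
Key observation: the loop india -> alpha -> india blocks itself forever; no other process is dragged down with it.
The rest can finish in the order delta, golf, echo, foxtrot, bravo, charlie.
Walking it through:
  run delta (it waits on nothing); releases mu10
  run golf (it waits on nothing); releases mu16
  run echo (it waits on nothing); releases mu20
  run foxtrot (it waits on nothing); releases mu2
  run bravo (it waits on nothing); releases mu19
  charlie: everything it awaited (mu10, mu20, mu2 and mu16) is free; runs, freeing mu5


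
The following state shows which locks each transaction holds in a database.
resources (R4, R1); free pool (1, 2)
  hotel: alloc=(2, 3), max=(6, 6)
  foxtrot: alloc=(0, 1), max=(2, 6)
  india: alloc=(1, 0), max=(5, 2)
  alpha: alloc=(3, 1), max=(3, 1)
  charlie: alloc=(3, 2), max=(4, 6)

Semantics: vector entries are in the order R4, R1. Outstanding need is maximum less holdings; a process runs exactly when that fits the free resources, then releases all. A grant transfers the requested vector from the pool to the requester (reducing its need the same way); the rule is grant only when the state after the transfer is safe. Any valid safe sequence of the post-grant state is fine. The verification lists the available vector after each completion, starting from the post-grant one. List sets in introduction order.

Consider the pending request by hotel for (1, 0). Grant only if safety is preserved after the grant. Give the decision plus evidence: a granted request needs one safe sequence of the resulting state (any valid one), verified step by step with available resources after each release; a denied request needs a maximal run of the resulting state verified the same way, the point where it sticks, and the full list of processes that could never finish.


GRANT. The post-grant state is safe; one safe sequence: alpha, hotel, charlie, india, foxtrot.
Key observation: the transfer keeps a workable pool ((0, 2)); alpha starts the safe sequence.
Verifying the post-grant state step by step:
  pool = (0, 2)
  alpha: need (0, 0) fits (0, 2); releases (3, 1), pool now (3, 3)
  hotel: need (3, 3) fits (3, 3); releases (3, 3), pool now (6, 6)
  charlie: need (1, 4) fits (6, 6); releases (3, 2), pool now (9, 8)
  india: need (4, 2) fits (9, 8); releases (1, 0), pool now (10, 8)
  foxtrot: need (2, 5) fits (10, 8); releases (0, 1), pool now (10, 9)


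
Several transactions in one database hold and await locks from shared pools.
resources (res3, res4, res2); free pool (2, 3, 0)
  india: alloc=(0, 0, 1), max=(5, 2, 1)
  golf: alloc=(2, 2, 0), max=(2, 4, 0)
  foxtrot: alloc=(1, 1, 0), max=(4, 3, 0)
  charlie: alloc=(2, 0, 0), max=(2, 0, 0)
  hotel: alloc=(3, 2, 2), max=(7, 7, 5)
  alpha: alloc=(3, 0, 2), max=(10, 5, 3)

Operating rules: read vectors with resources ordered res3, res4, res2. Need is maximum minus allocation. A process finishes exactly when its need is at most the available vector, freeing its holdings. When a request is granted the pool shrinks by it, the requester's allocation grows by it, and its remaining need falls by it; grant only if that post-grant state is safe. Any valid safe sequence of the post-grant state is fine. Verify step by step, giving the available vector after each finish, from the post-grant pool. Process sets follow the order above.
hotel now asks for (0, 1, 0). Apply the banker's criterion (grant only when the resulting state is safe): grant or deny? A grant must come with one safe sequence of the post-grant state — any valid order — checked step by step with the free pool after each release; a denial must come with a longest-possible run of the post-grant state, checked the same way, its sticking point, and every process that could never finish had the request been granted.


GRANT — the state after the grant stays safe, e.g. via golf, charlie, india, foxtrot, alpha, hotel.
Key observation: after the grant the pool drops to (2, 2, 0), which still lets golf finish first and unwind the rest.
Step-by-step check of the post-grant state:
  pool = (2, 2, 0)
  run golf (needs (0, 2, 0), free (2, 2, 0)); after release of (2, 2, 0) the pool is (4, 4, 0)
  run charlie (needs (0, 0, 0), free (4, 4, 0)); after release of (2, 0, 0) the pool is (6, 4, 0)
  run india (needs (5, 2, 0), free (6, 4, 0)); after release of (0, 0, 1) the pool is (6, 4, 1)
  run foxtrot (needs (3, 2, 0), free (6, 4, 1)); after release of (1, 1, 0) the pool is (7, 5, 1)
  run alpha (needs (7, 5, 1), free (7, 5, 1)); after release of (3, 0, 2) the pool is (10, 5, 3)
  run hotel (needs (4, 4, 3), free (10, 5, 3)); after release of (3, 3, 2) the pool is (13, 8, 5)


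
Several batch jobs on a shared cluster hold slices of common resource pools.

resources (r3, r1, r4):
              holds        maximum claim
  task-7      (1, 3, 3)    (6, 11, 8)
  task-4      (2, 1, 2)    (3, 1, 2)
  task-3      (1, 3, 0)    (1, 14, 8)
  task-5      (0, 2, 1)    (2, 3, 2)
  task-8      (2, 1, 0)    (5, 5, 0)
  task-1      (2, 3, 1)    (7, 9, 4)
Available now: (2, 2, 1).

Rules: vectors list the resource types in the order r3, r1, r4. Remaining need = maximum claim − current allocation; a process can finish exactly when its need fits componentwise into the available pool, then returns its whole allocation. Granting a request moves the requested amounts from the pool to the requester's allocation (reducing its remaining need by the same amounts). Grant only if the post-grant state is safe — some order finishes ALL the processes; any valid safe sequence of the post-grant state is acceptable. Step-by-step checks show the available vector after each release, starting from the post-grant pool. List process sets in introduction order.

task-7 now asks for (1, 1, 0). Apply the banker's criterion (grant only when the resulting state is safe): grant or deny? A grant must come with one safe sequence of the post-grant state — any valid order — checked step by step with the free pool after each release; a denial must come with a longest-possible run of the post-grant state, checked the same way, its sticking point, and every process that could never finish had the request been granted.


DENY — the pretend-granted state is unsafe.
Key observation: the pool after task-4, task-5, task-8 is (5, 5, 4); every surviving request exceeds it in r1, so progress ends there.
Pretend the grant happened; the run task-4, task-5, task-8 goes as far as possible. Step-by-step check:
  pool = (1, 1, 1)
  task-4 needs (1, 0, 0) <= (1, 1, 1) -> finishes; pool += (2, 1, 2) = (3, 2, 3)
  task-5 needs (2, 1, 1) <= (3, 2, 3) -> finishes; pool += (0, 2, 1) = (3, 4, 4)
  task-8 needs (3, 4, 0) <= (3, 4, 4) -> finishes; pool += (2, 1, 0) = (5, 5, 4)
  blocked: task-7 wants (4, 7, 5), pool (5, 5, 4) — not enough r1 and r4
  blocked: task-3 wants (0, 11, 8), pool (5, 5, 4) — not enough r1 and r4
  blocked: task-1 wants (5, 6, 3), pool (5, 5, 4) — not enough r1
Had the request been granted, task-7, task-3 and task-1 could never finish.


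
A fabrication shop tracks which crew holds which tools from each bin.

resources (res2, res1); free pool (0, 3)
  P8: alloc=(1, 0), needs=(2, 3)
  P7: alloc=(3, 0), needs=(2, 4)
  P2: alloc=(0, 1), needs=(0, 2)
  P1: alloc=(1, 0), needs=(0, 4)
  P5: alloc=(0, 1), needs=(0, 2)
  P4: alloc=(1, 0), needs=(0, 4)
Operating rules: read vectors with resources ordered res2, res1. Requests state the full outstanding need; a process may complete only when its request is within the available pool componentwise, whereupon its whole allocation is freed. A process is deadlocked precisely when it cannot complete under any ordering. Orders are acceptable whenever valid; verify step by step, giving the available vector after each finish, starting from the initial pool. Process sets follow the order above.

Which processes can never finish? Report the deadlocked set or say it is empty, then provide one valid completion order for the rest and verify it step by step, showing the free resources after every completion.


The deadlocked set is empty.
Key observation: P5 can run right away; the returned allocation unlocks the remaining processes in turn.
One completion order for the rest: P5, P2, P1, P4, P7, P8. Check, step by step:
  pool = (0, 3)
  run P5 (needs (0, 2), free (0, 3)); after release of (0, 1) the pool is (0, 4)
  run P2 (needs (0, 2), free (0, 4)); after release of (0, 1) the pool is (0, 5)
  run P1 (needs (0, 4), free (0, 5)); after release of (1, 0) the pool is (1, 5)
  run P4 (needs (0, 4), free (1, 5)); after release of (1, 0) the pool is (2, 5)
  run P7 (needs (2, 4), free (2, 5)); after release of (3, 0) the pool is (5, 5)
  run P8 (needs (2, 3), free (5, 5)); after release of (1, 0) the pool is (6, 5)


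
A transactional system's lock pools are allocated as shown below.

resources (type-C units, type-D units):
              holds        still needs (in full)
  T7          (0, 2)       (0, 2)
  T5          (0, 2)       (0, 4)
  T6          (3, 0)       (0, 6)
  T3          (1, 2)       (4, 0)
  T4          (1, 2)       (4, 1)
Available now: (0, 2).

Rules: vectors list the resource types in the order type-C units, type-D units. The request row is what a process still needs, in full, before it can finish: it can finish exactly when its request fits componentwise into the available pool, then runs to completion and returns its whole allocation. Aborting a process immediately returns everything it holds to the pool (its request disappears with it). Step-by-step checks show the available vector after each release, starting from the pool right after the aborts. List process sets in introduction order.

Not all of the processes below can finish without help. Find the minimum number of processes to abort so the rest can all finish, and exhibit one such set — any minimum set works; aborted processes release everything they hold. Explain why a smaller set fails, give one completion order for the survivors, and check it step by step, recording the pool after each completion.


The answer: abort T3.
Key observation: no ordering could ever have run T4 before the abort of T3; with (1, 2) back in the pool it fits at step 4.
Why nothing smaller works: aborting no one leaves the state deadlocked as given.
Survivors finish in the order: T7, T5, T6, T4. Check, step by step (pool after the aborts first):
  pool = (1, 4)
  run T7 (needs (0, 2), free (1, 4)); after release of (0, 2) the pool is (1, 6)
  run T5 (needs (0, 4), free (1, 6)); after release of (0, 2) the pool is (1, 8)
  run T6 (needs (0, 6), free (1, 8)); after release of (3, 0) the pool is (4, 8)
  run T4 (needs (4, 1), free (4, 8)); after release of (1, 2) the pool is (5, 10)


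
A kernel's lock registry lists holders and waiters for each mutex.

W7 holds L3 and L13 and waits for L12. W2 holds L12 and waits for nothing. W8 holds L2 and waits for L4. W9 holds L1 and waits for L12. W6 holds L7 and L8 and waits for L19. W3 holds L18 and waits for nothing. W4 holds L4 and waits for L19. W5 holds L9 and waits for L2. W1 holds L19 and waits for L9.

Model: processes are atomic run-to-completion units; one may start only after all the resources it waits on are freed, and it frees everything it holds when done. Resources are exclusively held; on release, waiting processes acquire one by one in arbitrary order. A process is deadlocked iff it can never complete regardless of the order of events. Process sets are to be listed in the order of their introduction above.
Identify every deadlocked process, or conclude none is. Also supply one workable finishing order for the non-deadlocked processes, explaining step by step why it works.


Deadlocked set: W8, W6, W4, W5 and W1.
Key observation: the wait chain closes on itself along W8 -> W4 -> W1 -> W5 -> W8; W6 waits into the deadlock from upstream.
The rest can finish in the order W2, W9, W7, W3.
Verifying each step:
  run W2 (it waits on nothing); releases L12
  W9: everything it awaited (L12) is free; runs, freeing L1
  W7: everything it awaited (L12) is free; runs, freeing L3 and L13
  run W3 (it waits on nothing); releases L18


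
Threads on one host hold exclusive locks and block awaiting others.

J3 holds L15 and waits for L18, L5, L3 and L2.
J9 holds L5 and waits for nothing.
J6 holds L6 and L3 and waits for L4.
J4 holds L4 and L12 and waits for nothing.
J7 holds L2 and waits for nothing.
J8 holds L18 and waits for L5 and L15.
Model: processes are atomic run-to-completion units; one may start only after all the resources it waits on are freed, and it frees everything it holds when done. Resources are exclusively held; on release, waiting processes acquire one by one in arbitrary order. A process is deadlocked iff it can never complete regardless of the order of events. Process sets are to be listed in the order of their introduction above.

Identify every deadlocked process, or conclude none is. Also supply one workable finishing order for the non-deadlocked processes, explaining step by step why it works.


The deadlocked set is J3 and J8.
Key observation: J3 -> J8 -> J3 is a circular wait — nothing in it can go first; no other process is dragged down with it.
A valid finishing order for the others: J4, J6, J9, J7.
Walking it through:
  J4: no waits; runs immediately, freeing L4 and L12
  J6: everything it awaited (L4) is free; runs, freeing L6 and L3
  J9: no waits; runs immediately, freeing L5
  J7: no waits; runs immediately, freeing L2


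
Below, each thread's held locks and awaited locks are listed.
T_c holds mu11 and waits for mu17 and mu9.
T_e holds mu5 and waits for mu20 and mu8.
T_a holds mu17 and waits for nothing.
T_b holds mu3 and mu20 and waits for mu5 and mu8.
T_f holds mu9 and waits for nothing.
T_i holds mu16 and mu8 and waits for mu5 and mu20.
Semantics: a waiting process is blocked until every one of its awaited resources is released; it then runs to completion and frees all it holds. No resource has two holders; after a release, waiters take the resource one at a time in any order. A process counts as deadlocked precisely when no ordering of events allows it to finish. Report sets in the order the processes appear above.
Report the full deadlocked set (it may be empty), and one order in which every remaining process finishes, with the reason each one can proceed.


Deadlocked set: T_e, T_b and T_i.
Key observation: nobody on the ring T_e -> T_b -> T_e can start until another member finishes, which never happens; T_i is caught in further circular waits.
One completion order for the rest: T_a, T_f, T_c.
Walking it through:
  T_a waits on nothing -> runs at once and releases mu17
  T_f waits on nothing -> runs at once and releases mu9
  T_c: everything it awaited (mu17 and mu9) is free; runs, freeing mu11


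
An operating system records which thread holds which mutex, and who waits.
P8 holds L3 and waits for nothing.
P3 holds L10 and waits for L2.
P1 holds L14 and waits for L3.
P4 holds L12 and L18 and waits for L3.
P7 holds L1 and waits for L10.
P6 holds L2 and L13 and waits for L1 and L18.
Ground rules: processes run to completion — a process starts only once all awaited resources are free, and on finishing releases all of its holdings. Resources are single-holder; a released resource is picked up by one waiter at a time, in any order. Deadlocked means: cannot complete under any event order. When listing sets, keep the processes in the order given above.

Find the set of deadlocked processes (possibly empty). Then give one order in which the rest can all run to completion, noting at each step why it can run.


Deadlocked set: P3, P7 and P6.
Key observation: the knot is the closed ring of waits P3 -> P6 -> P7 -> P3; no other process is dragged down with it.
A valid finishing order for the others: P8, P4, P1.
Step-by-step check:
  P8 waits on nothing -> runs at once and releases L3
  P4 waits on L3 — all released -> runs and releases L12 and L18
  P1 waits on L3 — all released -> runs and releases L14


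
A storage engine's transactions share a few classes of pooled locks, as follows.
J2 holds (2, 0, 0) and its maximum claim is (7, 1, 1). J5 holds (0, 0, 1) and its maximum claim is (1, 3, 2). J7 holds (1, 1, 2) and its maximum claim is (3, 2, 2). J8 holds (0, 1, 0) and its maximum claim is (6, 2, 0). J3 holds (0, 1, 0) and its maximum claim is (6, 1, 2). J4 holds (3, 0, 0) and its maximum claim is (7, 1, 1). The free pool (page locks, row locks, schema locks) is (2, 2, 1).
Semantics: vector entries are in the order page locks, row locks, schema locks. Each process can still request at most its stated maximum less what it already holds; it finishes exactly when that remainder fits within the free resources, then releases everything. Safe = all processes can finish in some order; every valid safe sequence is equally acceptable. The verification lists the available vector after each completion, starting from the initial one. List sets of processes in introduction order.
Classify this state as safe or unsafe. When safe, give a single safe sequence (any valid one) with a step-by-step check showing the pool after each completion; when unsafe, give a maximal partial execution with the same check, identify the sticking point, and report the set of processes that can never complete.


UNSAFE — no complete ordering exists.
Key observation: no order helps: past J7, J5, the free pool tops out at (3, 3, 4), below what each blocked process needs in page locks.
A maximal execution: J7, J5 — then nothing else fits. Walking it through:
  pool = (2, 2, 1)
  J7 needs (2, 1, 0) <= (2, 2, 1) -> finishes; pool += (1, 1, 2) = (3, 3, 3)
  J5 needs (1, 3, 1) <= (3, 3, 3) -> finishes; pool += (0, 0, 1) = (3, 3, 4)
  J2 still needs (5, 1, 1) but only (3, 3, 4) is free — short on page locks
  J8 still needs (6, 1, 0) but only (3, 3, 4) is free — short on page locks
  J3 still needs (6, 0, 2) but only (3, 3, 4) is free — short on page locks
  J4 still needs (4, 1, 1) but only (3, 3, 4) is free — short on page locks
Never able to finish: J2, J8, J3 and J4.


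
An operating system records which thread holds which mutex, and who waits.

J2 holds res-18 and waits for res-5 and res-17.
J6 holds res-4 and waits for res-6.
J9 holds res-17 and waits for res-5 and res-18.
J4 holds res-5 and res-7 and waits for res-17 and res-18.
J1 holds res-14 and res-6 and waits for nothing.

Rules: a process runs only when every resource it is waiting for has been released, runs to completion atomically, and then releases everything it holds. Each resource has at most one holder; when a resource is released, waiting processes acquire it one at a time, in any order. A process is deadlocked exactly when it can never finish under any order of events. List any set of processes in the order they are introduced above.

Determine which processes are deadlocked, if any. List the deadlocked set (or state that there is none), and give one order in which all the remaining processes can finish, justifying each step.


The deadlocked set is J2, J9 and J4.
Key observation: the cycle J2 -> J9 -> J2 can never break — each member waits on the next; J4 is caught in further circular waits.
A valid finishing order for the others: J1, J6.
Verifying each step:
  J1 waits on nothing -> runs at once and releases res-14 and res-6
  run J6 (all its waits — res-6 — are resolved); releases res-4


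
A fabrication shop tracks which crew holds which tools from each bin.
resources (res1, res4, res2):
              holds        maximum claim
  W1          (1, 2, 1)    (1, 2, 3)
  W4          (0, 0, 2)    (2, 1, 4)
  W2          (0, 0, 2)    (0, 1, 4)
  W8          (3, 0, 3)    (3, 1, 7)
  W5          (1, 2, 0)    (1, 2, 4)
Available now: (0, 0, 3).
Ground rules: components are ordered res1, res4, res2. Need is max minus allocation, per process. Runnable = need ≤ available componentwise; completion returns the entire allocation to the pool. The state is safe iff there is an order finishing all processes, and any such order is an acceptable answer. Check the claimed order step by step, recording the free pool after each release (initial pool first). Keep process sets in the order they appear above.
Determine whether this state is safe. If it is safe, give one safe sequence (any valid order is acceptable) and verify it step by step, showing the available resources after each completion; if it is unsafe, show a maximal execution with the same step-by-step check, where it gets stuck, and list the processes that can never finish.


SAFE — a valid safe sequence is W1, W5, W4, W2, W8.
Key observation: at W5 the run first touches a limit — (0, 0, 4) against (1, 2, 4), exact on a resource it actually requests.
Walking it through:
  pool = (0, 0, 3)
  run W1 (needs (0, 0, 2), free (0, 0, 3)); after release of (1, 2, 1) the pool is (1, 2, 4)
  run W5 (needs (0, 0, 4), free (1, 2, 4)); after release of (1, 2, 0) the pool is (2, 4, 4)
  run W4 (needs (2, 1, 2), free (2, 4, 4)); after release of (0, 0, 2) the pool is (2, 4, 6)
  run W2 (needs (0, 1, 2), free (2, 4, 6)); after release of (0, 0, 2) the pool is (2, 4, 8)
  run W8 (needs (0, 1, 4), free (2, 4, 8)); after release of (3, 0, 3) the pool is (5, 4, 11)


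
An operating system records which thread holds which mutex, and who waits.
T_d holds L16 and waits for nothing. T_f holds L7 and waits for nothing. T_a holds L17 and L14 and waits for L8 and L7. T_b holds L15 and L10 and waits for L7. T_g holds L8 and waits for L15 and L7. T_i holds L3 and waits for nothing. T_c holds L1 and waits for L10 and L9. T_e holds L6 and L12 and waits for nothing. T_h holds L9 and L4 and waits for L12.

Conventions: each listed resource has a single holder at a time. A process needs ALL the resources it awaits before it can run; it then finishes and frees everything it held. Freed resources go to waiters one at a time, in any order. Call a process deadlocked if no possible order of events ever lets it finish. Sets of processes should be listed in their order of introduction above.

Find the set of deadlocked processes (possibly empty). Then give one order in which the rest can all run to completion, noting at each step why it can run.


The deadlocked set is empty.
Key observation: all waits point, directly or indirectly, at processes that can finish, so nothing is permanently blocked.
A valid finishing order for the others: T_d, T_e, T_f, T_b, T_h, T_g, T_a, T_i, T_c.
Check, step by step:
  run T_d (it waits on nothing); releases L16
  run T_e (it waits on nothing); releases L6 and L12
  run T_f (it waits on nothing); releases L7
  run T_b (all its waits — L7 — are resolved); releases L15 and L10
  run T_h (all its waits — L12 — are resolved); releases L9 and L4
  run T_g (all its waits — L15 and L7 — are resolved); releases L8
  run T_a (all its waits — L8 and L7 — are resolved); releases L17 and L14
  run T_i (it waits on nothing); releases L3
  run T_c (all its waits — L10 and L9 — are resolved); releases L1
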